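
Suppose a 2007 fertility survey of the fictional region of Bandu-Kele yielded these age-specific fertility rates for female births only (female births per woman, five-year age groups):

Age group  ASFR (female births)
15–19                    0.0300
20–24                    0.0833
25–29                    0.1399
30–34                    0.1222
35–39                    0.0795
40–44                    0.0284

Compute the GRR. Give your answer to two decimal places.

Sum of female ASFRs = 0.0300 + 0.0833 + 0.1399 + 0.1222 + 0.0795 + 0.0284 = 0.4833
GRR = 5 × 0.4833 = 2.4165

2.42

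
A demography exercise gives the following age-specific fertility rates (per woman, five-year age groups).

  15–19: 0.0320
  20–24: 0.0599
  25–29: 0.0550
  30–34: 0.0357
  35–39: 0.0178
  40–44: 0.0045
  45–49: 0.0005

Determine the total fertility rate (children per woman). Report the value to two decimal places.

Sum of ASFRs = 0.0320 + 0.0599 + 0.0550 + 0.0357 + 0.0178 + 0.0045 + 0.0005 = 0.2054
TFR = 5 × 0.2054 = 1.027

1.03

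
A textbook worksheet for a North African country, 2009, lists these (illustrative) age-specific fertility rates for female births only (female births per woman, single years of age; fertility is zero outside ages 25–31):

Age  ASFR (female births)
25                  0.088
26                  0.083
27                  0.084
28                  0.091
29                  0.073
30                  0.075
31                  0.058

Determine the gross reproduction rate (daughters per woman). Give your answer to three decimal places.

Sum of female ASFRs = 0.088 + 0.083 + 0.084 + 0.091 + 0.073 + 0.075 + 0.058 = 0.552
GRR = 0.552

0.552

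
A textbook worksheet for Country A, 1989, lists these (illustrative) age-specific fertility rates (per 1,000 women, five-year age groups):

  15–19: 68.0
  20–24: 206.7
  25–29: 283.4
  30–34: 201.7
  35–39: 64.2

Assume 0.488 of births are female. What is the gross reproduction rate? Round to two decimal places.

Proportion female at birth = 0.488.
Sum of ASFRs = 68.0 + 206.7 + 283.4 + 201.7 + 64.2 = 824.0
TFR = 5 × 824.0 / 1000 = 4.12
GRR = 0.488 × 4.12 = 2.01056

2.01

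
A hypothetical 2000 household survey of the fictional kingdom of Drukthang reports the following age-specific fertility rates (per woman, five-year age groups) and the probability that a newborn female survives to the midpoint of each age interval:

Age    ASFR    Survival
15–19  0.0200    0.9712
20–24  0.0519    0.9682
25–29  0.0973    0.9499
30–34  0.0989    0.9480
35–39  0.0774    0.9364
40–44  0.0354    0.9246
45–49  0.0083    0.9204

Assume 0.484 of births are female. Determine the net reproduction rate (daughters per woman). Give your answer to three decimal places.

0.892

Proportion female at birth = 0.484.
Per-age-group product (5 × ASFR × survival probability):
  15–19: 5 × 0.0200 × 0.9712 = 0.09712
  20–24: 5 × 0.0519 × 0.9682 = 0.25125
  25–29: 5 × 0.0973 × 0.9499 = 0.46213
  30–34: 5 × 0.0989 × 0.9480 = 0.46879
  35–39: 5 × 0.0774 × 0.9364 = 0.36239
  40–44: 5 × 0.0354 × 0.9246 = 0.16365
  45–49: 5 × 0.0083 × 0.9204 = 0.03820
Sum = 1.84353
NRR = 0.484 × 1.84353 = 0.89227
NRR < 1, so the cohort does not fully replace itself.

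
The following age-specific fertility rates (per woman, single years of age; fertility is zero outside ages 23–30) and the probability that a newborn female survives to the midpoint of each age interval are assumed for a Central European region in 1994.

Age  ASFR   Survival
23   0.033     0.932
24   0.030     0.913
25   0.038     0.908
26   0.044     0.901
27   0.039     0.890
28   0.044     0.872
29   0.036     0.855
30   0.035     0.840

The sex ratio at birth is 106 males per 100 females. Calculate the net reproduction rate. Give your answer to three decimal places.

0.129

Proportion female at birth = 100 / (100 + 106) = 0.48544.
Weighting each age-specific rate by interval width and survival:
  23: 1 × 0.033 × 0.932 = 0.03076
  24: 1 × 0.030 × 0.913 = 0.02739
  25: 1 × 0.038 × 0.908 = 0.03450
  26: 1 × 0.044 × 0.901 = 0.03964
  27: 1 × 0.039 × 0.890 = 0.03471
  28: 1 × 0.044 × 0.872 = 0.03837
  29: 1 × 0.036 × 0.855 = 0.03078
  30: 1 × 0.035 × 0.840 = 0.02940
Sum = 0.26555
NRR = 0.48544 × 0.26555 = 0.12891
NRR < 1, so the cohort does not fully replace itself.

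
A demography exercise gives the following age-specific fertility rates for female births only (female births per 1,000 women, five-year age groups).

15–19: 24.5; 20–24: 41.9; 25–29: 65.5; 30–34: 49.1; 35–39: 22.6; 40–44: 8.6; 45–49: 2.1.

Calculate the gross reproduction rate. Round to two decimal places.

1.07

Sum of female ASFRs = 24.5 + 41.9 + 65.5 + 49.1 + 22.6 + 8.6 + 2.1 = 214.3
GRR = 5 × 214.3 / 1000 = 1.0715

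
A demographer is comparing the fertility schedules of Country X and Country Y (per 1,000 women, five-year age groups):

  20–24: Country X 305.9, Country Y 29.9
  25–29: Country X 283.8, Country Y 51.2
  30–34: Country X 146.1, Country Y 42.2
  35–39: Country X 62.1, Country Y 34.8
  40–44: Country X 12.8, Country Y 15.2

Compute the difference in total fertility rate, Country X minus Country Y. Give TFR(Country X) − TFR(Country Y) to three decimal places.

3.187

Country X:
  Sum of ASFRs = 305.9 + 283.8 + 146.1 + 62.1 + 12.8 = 810.7
  TFR = 5 × 810.7 / 1000 = 4.0535
Country Y:
  Sum of ASFRs = 29.9 + 51.2 + 42.2 + 34.8 + 15.2 = 173.3
  TFR = 5 × 173.3 / 1000 = 0.8665
Difference = 4.0535 − 0.8665 = 3.187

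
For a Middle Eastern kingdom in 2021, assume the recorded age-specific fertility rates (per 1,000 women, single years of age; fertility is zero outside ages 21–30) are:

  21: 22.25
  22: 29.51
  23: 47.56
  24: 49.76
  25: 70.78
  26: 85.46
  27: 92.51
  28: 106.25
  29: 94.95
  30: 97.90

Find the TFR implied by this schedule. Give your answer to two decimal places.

Sum of ASFRs = 22.25 + 29.51 + 47.56 + 49.76 + 70.78 + 85.46 + 92.51 + 106.25 + 94.95 + 97.90 = 696.93
TFR = 696.93 / 1000 = 0.69693

0.70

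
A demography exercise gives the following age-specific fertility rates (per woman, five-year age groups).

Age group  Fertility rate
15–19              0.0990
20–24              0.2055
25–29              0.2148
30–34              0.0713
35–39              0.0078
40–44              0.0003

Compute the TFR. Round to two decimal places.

2.99

Sum of ASFRs = 0.0990 + 0.2055 + 0.2148 + 0.0713 + 0.0078 + 0.0003 = 0.5987
TFR = 5 × 0.5987 = 2.9935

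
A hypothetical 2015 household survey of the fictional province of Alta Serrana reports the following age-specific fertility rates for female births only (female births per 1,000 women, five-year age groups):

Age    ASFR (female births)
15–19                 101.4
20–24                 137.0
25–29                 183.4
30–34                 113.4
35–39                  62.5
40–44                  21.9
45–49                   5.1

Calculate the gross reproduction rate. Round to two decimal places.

3.12

Sum of female ASFRs = 101.4 + 137.0 + 183.4 + 113.4 + 62.5 + 21.9 + 5.1 = 624.7
GRR = 5 × 624.7 / 1000 = 3.1235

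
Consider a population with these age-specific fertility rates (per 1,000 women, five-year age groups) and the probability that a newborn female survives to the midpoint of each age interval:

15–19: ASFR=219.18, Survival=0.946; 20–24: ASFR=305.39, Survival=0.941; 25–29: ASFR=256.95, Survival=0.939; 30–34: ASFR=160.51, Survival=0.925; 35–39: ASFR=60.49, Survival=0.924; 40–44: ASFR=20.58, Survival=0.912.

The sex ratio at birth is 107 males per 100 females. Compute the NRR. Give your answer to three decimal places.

Proportion female at birth = 100 / (100 + 107) = 0.48309.
Survival-weighted fertility by age (5·fₓ·Sₓ):
  15–19: 5 × 219.18/1000 × 0.946 = 1.03672
  20–24: 5 × 305.39/1000 × 0.941 = 1.43686
  25–29: 5 × 256.95/1000 × 0.939 = 1.20638
  30–34: 5 × 160.51/1000 × 0.925 = 0.74236
  35–39: 5 × 60.49/1000 × 0.924 = 0.27946
  40–44: 5 × 20.58/1000 × 0.912 = 0.09384
Sum = 4.79562
NRR = 0.48309 × 4.79562 = 2.31672

2.317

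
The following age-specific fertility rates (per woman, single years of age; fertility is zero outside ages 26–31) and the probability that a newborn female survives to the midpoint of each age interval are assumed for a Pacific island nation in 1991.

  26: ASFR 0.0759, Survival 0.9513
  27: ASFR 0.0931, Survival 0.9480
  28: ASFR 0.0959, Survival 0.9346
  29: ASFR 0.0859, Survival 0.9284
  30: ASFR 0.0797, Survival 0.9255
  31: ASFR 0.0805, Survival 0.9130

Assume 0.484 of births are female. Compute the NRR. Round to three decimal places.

Proportion female at birth = 0.484.
Survival-weighted fertility by age (1·fₓ·Sₓ):
  26: 1 × 0.0759 × 0.9513 = 0.07220
  27: 1 × 0.0931 × 0.9480 = 0.08826
  28: 1 × 0.0959 × 0.9346 = 0.08963
  29: 1 × 0.0859 × 0.9284 = 0.07975
  30: 1 × 0.0797 × 0.9255 = 0.07376
  31: 1 × 0.0805 × 0.9130 = 0.07350
Sum = 0.47710
NRR = 0.484 × 0.47710 = 0.23092
NRR < 1, so the cohort does not fully replace itself.

0.231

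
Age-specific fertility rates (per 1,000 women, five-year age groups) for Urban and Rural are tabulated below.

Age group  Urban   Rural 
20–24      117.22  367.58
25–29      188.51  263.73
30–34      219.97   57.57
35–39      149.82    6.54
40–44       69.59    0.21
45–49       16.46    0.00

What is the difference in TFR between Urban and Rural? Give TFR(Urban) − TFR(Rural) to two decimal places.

Urban:
  Sum of ASFRs = 117.22 + 188.51 + 219.97 + 149.82 + 69.59 + 16.46 = 761.57
  TFR = 5 × 761.57 / 1000 = 3.80785
Rural:
  Sum of ASFRs = 367.58 + 263.73 + 57.57 + 6.54 + 0.21 + 0.00 = 695.63
  TFR = 5 × 695.63 / 1000 = 3.47815
Difference = 3.80785 − 3.47815 = 0.3297

0.33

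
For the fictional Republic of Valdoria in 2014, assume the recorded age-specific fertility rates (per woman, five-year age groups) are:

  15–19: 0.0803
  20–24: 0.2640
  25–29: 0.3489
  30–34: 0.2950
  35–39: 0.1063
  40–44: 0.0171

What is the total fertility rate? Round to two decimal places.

5.56

Sum of ASFRs = 0.0803 + 0.2640 + 0.3489 + 0.2950 + 0.1063 + 0.0171 = 1.1116
TFR = 5 × 1.1116 = 5.558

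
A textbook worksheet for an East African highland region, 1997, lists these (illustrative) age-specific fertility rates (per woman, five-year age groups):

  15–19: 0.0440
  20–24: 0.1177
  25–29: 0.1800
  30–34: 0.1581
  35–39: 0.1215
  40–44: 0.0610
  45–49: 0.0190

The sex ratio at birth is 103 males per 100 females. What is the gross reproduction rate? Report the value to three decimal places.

Proportion female at birth = 100 / (100 + 103) = 0.49261.
Sum of ASFRs = 0.0440 + 0.1177 + 0.1800 + 0.1581 + 0.1215 + 0.0610 + 0.0190 = 0.7013
TFR = 5 × 0.7013 = 3.5065
GRR = 0.49261 × 3.5065 = 1.72734

1.727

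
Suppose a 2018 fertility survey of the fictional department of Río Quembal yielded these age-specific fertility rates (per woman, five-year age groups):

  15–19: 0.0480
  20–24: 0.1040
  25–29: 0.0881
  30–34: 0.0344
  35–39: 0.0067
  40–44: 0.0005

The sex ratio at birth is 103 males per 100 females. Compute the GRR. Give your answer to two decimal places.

Proportion female at birth = 100 / (100 + 103) = 0.49261.
Sum of ASFRs = 0.0480 + 0.1040 + 0.0881 + 0.0344 + 0.0067 + 0.0005 = 0.2817
TFR = 5 × 0.2817 = 1.4085
GRR = 0.49261 × 1.4085 = 0.69384

0.69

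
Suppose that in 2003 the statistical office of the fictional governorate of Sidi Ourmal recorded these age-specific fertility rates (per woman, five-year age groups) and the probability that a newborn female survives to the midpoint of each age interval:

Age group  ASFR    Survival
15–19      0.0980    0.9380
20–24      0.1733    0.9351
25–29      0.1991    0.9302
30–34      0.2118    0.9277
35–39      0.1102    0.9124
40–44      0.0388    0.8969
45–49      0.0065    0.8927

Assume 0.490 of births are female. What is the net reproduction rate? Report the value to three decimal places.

Proportion female at birth = 0.490.
Weighting each age-specific rate by interval width and survival:
  15–19: 5 × 0.0980 × 0.9380 = 0.45962
  20–24: 5 × 0.1733 × 0.9351 = 0.81026
  25–29: 5 × 0.1991 × 0.9302 = 0.92601
  30–34: 5 × 0.2118 × 0.9277 = 0.98243
  35–39: 5 × 0.1102 × 0.9124 = 0.50273
  40–44: 5 × 0.0388 × 0.8969 = 0.17400
  45–49: 5 × 0.0065 × 0.8927 = 0.02901
Sum = 3.88406
NRR = 0.490 × 3.88406 = 1.90319
With NRR above 1 the population is above replacement fertility.

1.903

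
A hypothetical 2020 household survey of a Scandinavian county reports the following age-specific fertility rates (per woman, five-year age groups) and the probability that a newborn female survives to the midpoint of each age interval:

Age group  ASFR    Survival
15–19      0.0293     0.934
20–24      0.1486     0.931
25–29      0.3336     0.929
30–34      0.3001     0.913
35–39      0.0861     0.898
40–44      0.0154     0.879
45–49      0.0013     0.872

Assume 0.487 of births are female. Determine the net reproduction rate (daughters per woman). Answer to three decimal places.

2.049

Proportion female at birth = 0.487.
Weighting each age-specific rate by interval width and survival:
  15–19: 5 × 0.0293 × 0.934 = 0.13683
  20–24: 5 × 0.1486 × 0.931 = 0.69173
  25–29: 5 × 0.3336 × 0.929 = 1.54957
  30–34: 5 × 0.3001 × 0.913 = 1.36996
  35–39: 5 × 0.0861 × 0.898 = 0.38659
  40–44: 5 × 0.0154 × 0.879 = 0.06768
  45–49: 5 × 0.0013 × 0.872 = 0.00567
Sum = 4.20803
NRR = 0.487 × 4.20803 = 2.04931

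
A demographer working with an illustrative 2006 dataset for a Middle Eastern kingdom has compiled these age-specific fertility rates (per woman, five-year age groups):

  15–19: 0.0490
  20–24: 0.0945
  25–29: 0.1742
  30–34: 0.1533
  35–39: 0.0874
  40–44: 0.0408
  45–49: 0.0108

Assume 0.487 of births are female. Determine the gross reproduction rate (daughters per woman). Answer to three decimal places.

Proportion female at birth = 0.487.
Sum of ASFRs = 0.0490 + 0.0945 + 0.1742 + 0.1533 + 0.0874 + 0.0408 + 0.0108 = 0.6100
TFR = 5 × 0.6100 = 3.05
GRR = 0.487 × 3.05 = 1.48535

1.485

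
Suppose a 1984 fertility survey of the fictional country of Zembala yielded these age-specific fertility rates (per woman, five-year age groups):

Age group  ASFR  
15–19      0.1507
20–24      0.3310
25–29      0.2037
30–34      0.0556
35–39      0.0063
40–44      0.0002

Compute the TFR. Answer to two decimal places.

3.74

Sum of ASFRs = 0.1507 + 0.3310 + 0.2037 + 0.0556 + 0.0063 + 0.0002 = 0.7475
TFR = 5 × 0.7475 = 3.7375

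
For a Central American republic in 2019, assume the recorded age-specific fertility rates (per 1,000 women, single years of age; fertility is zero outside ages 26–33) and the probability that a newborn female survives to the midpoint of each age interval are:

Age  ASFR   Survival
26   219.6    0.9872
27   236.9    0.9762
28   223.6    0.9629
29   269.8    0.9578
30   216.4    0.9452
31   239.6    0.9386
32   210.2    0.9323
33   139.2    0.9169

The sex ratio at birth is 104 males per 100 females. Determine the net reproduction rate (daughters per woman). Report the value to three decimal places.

0.821

Proportion female at birth = 100 / (100 + 104) = 0.49020.
Weighting each age-specific rate by interval width and survival:
  26: 1 × 219.6/1000 × 0.9872 = 0.21679
  27: 1 × 236.9/1000 × 0.9762 = 0.23126
  28: 1 × 223.6/1000 × 0.9629 = 0.21530
  29: 1 × 269.8/1000 × 0.9578 = 0.25841
  30: 1 × 216.4/1000 × 0.9452 = 0.20454
  31: 1 × 239.6/1000 × 0.9386 = 0.22489
  32: 1 × 210.2/1000 × 0.9323 = 0.19597
  33: 1 × 139.2/1000 × 0.9169 = 0.12763
Sum = 1.67479
NRR = 0.49020 × 1.67479 = 0.82098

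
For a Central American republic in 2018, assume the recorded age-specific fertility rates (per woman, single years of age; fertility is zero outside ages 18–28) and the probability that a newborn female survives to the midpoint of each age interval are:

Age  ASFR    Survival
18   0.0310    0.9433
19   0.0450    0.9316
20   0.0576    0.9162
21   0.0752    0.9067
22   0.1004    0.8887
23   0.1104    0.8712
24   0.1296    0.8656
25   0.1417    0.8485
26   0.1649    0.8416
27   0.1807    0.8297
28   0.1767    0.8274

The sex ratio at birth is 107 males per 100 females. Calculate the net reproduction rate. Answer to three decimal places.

Proportion female at birth = 100 / (100 + 107) = 0.48309.
Survival-weighted fertility by age (1·fₓ·Sₓ):
  18: 1 × 0.0310 × 0.9433 = 0.02924
  19: 1 × 0.0450 × 0.9316 = 0.04192
  20: 1 × 0.0576 × 0.9162 = 0.05277
  21: 1 × 0.0752 × 0.9067 = 0.06818
  22: 1 × 0.1004 × 0.8887 = 0.08923
  23: 1 × 0.1104 × 0.8712 = 0.09618
  24: 1 × 0.1296 × 0.8656 = 0.11218
  25: 1 × 0.1417 × 0.8485 = 0.12023
  26: 1 × 0.1649 × 0.8416 = 0.13878
  27: 1 × 0.1807 × 0.8297 = 0.14993
  28: 1 × 0.1767 × 0.8274 = 0.14620
Sum = 1.04484
NRR = 0.48309 × 1.04484 = 0.50475
NRR < 1, so the cohort does not fully replace itself.

0.505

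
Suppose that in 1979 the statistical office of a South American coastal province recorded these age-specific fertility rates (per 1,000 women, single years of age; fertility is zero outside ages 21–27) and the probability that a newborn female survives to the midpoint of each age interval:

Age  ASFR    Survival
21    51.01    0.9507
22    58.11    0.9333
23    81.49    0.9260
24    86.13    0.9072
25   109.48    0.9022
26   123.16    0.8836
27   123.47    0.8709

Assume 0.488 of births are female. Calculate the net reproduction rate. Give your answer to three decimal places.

0.279

Proportion female at birth = 0.488.
Weighting each age-specific rate by interval width and survival:
  21: 1 × 51.01/1000 × 0.9507 = 0.04850
  22: 1 × 58.11/1000 × 0.9333 = 0.05423
  23: 1 × 81.49/1000 × 0.9260 = 0.07546
  24: 1 × 86.13/1000 × 0.9072 = 0.07814
  25: 1 × 109.48/1000 × 0.9022 = 0.09877
  26: 1 × 123.16/1000 × 0.8836 = 0.10882
  27: 1 × 123.47/1000 × 0.8709 = 0.10753
Sum = 0.57145
NRR = 0.488 × 0.57145 = 0.27887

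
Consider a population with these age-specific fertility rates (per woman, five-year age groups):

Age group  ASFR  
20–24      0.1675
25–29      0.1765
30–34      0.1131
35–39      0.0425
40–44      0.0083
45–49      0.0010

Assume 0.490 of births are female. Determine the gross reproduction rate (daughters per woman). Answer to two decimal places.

Proportion female at birth = 0.490.
Sum of ASFRs = 0.1675 + 0.1765 + 0.1131 + 0.0425 + 0.0083 + 0.0010 = 0.5089
TFR = 5 × 0.5089 = 2.5445
GRR = 0.490 × 2.5445 = 1.24681

1.25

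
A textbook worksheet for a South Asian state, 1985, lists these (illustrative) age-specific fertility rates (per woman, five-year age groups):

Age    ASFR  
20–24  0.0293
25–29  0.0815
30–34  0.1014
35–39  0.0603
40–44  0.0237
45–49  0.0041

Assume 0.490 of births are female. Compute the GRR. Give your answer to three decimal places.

Proportion female at birth = 0.490.
Sum of ASFRs = 0.0293 + 0.0815 + 0.1014 + 0.0603 + 0.0237 + 0.0041 = 0.3003
TFR = 5 × 0.3003 = 1.5015
GRR = 0.490 × 1.5015 = 0.73574

0.736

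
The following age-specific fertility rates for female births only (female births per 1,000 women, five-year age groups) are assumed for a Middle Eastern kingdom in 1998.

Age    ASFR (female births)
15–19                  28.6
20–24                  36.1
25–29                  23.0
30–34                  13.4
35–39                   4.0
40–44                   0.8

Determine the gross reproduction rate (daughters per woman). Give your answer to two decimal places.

0.53

Sum of female ASFRs = 28.6 + 36.1 + 23.0 + 13.4 + 4.0 + 0.8 = 105.9
GRR = 5 × 105.9 / 1000 = 0.5295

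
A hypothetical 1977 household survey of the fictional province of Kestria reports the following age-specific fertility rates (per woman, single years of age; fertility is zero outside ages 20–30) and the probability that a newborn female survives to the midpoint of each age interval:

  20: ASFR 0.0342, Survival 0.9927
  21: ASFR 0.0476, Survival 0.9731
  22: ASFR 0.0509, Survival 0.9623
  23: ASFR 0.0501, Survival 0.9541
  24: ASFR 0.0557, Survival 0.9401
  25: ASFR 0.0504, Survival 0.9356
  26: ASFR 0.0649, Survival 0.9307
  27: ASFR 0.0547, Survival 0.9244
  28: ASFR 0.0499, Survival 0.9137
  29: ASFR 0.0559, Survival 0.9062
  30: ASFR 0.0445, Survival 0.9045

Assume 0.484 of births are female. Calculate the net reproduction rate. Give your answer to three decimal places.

0.254

Proportion female at birth = 0.484.
Survival-weighted fertility by age (1·fₓ·Sₓ):
  20: 1 × 0.0342 × 0.9927 = 0.03395
  21: 1 × 0.0476 × 0.9731 = 0.04632
  22: 1 × 0.0509 × 0.9623 = 0.04898
  23: 1 × 0.0501 × 0.9541 = 0.04780
  24: 1 × 0.0557 × 0.9401 = 0.05236
  25: 1 × 0.0504 × 0.9356 = 0.04715
  26: 1 × 0.0649 × 0.9307 = 0.06040
  27: 1 × 0.0547 × 0.9244 = 0.05056
  28: 1 × 0.0499 × 0.9137 = 0.04559
  29: 1 × 0.0559 × 0.9062 = 0.05066
  30: 1 × 0.0445 × 0.9045 = 0.04025
Sum = 0.52402
NRR = 0.484 × 0.52402 = 0.25363
An NRR under 1 implies long-run decline under these rates.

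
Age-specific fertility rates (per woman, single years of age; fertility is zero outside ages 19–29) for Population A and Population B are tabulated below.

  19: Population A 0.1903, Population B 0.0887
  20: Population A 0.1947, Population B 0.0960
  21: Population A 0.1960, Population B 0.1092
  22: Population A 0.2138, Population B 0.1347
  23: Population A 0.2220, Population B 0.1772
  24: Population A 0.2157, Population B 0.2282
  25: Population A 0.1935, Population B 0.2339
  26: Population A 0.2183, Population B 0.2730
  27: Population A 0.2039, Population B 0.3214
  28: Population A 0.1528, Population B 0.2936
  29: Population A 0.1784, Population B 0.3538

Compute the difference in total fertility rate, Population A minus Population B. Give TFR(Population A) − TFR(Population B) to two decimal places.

Population A:
  Sum of ASFRs = 0.1903 + 0.1947 + 0.1960 + 0.2138 + 0.2220 + 0.2157 + 0.1935 + 0.2183 + 0.2039 + 0.1528 + 0.1784 = 2.1794
  TFR = 2.1794
Population B:
  Sum of ASFRs = 0.0887 + 0.0960 + 0.1092 + 0.1347 + 0.1772 + 0.2282 + 0.2339 + 0.2730 + 0.3214 + 0.2936 + 0.3538 = 2.3097
  TFR = 2.3097
Difference = 2.1794 − 2.3097 = -0.1303

-0.13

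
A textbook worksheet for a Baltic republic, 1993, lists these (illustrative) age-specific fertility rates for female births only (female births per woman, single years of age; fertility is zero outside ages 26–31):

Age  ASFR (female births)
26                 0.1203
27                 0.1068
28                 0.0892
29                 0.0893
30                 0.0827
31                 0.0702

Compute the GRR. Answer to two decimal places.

0.56

Sum of female ASFRs = 0.1203 + 0.1068 + 0.0892 + 0.0893 + 0.0827 + 0.0702 = 0.5585
GRR = 0.5585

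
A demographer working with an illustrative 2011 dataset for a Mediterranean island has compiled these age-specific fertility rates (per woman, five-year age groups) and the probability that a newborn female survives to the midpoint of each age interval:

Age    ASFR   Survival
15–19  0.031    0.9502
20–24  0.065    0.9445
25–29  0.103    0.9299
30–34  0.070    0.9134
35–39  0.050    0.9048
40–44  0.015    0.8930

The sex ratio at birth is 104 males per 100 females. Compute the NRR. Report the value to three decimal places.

Proportion female at birth = 100 / (100 + 104) = 0.49020.
Weighting each age-specific rate by interval width and survival:
  15–19: 5 × 0.031 × 0.9502 = 0.14728
  20–24: 5 × 0.065 × 0.9445 = 0.30696
  25–29: 5 × 0.103 × 0.9299 = 0.47890
  30–34: 5 × 0.070 × 0.9134 = 0.31969
  35–39: 5 × 0.050 × 0.9048 = 0.22620
  40–44: 5 × 0.015 × 0.8930 = 0.06698
Sum = 1.54601
NRR = 0.49020 × 1.54601 = 0.75785

0.758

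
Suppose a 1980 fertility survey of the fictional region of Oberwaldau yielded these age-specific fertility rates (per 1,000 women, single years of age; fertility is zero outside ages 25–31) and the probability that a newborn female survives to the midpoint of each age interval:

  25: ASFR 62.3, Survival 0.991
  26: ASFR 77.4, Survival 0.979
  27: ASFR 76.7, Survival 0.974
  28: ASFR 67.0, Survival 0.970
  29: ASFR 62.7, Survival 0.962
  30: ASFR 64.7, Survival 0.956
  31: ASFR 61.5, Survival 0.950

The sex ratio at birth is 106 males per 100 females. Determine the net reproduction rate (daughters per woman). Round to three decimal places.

0.222

Proportion female at birth = 100 / (100 + 106) = 0.48544.
Survival-weighted fertility by age (1·fₓ·Sₓ):
  25: 1 × 62.3/1000 × 0.991 = 0.06174
  26: 1 × 77.4/1000 × 0.979 = 0.07577
  27: 1 × 76.7/1000 × 0.974 = 0.07471
  28: 1 × 67.0/1000 × 0.970 = 0.06499
  29: 1 × 62.7/1000 × 0.962 = 0.06032
  30: 1 × 64.7/1000 × 0.956 = 0.06185
  31: 1 × 61.5/1000 × 0.950 = 0.05843
Sum = 0.45781
NRR = 0.48544 × 0.45781 = 0.22224
With NRR below 1 the population is below replacement fertility.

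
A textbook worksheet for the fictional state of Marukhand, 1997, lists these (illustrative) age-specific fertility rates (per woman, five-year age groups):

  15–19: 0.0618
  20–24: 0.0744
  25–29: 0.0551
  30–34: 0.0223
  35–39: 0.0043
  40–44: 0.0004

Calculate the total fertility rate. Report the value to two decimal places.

Sum of ASFRs = 0.0618 + 0.0744 + 0.0551 + 0.0223 + 0.0043 + 0.0004 = 0.2183
TFR = 5 × 0.2183 = 1.0915

1.09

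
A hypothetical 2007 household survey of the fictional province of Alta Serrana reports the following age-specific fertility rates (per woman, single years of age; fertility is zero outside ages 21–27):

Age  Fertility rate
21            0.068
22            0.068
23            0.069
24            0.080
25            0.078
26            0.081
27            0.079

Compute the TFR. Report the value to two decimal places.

Sum of ASFRs = 0.068 + 0.068 + 0.069 + 0.080 + 0.078 + 0.081 + 0.079 = 0.523
TFR = 0.523

0.52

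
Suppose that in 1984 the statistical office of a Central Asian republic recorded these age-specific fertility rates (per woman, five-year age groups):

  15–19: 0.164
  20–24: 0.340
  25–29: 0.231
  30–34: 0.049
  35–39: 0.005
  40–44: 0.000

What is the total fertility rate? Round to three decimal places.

Sum of ASFRs = 0.164 + 0.340 + 0.231 + 0.049 + 0.005 + 0.000 = 0.789
TFR = 5 × 0.789 = 3.945

3.945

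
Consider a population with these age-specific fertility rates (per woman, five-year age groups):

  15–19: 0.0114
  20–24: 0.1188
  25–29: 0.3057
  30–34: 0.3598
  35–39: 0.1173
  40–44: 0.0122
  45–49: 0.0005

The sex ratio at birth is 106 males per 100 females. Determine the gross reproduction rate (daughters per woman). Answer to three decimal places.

2.247

Proportion female at birth = 100 / (100 + 106) = 0.48544.
Sum of ASFRs = 0.0114 + 0.1188 + 0.3057 + 0.3598 + 0.1173 + 0.0122 + 0.0005 = 0.9257
TFR = 5 × 0.9257 = 4.6285
GRR = 0.48544 × 4.6285 = 2.24686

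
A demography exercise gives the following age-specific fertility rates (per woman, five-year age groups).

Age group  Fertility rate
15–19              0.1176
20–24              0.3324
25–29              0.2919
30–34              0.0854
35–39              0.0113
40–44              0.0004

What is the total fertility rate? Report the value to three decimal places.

4.195

Sum of ASFRs = 0.1176 + 0.3324 + 0.2919 + 0.0854 + 0.0113 + 0.0004 = 0.8390
TFR = 5 × 0.8390 = 4.195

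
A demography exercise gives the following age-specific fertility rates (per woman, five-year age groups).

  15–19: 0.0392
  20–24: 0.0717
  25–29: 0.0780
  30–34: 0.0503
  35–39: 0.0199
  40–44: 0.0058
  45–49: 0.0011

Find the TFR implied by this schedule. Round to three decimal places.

1.330

Sum of ASFRs = 0.0392 + 0.0717 + 0.0780 + 0.0503 + 0.0199 + 0.0058 + 0.0011 = 0.2660
TFR = 5 × 0.2660 = 1.33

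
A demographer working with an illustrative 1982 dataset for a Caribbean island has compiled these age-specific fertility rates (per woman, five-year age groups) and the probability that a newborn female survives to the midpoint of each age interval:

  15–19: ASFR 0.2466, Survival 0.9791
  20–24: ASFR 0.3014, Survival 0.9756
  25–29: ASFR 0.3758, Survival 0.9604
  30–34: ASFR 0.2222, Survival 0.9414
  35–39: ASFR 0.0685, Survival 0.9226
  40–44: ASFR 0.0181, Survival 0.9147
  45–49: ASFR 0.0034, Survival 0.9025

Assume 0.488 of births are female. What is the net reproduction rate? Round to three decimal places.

Proportion female at birth = 0.488.
Weighting each age-specific rate by interval width and survival:
  15–19: 5 × 0.2466 × 0.9791 = 1.20723
  20–24: 5 × 0.3014 × 0.9756 = 1.47023
  25–29: 5 × 0.3758 × 0.9604 = 1.80459
  30–34: 5 × 0.2222 × 0.9414 = 1.04590
  35–39: 5 × 0.0685 × 0.9226 = 0.31599
  40–44: 5 × 0.0181 × 0.9147 = 0.08278
  45–49: 5 × 0.0034 × 0.9025 = 0.01534
Sum = 5.94206
NRR = 0.488 × 5.94206 = 2.89973

2.900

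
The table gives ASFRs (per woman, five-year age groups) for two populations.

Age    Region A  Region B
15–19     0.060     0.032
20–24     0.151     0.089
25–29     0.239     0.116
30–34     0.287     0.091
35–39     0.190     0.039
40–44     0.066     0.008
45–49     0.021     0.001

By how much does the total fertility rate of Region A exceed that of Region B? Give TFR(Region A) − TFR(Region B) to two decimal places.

Region A:
  Sum of ASFRs = 0.060 + 0.151 + 0.239 + 0.287 + 0.190 + 0.066 + 0.021 = 1.014
  TFR = 5 × 1.014 = 5.07
Region B:
  Sum of ASFRs = 0.032 + 0.089 + 0.116 + 0.091 + 0.039 + 0.008 + 0.001 = 0.376
  TFR = 5 × 0.376 = 1.88
Difference = 5.07 − 1.88 = 3.19

3.19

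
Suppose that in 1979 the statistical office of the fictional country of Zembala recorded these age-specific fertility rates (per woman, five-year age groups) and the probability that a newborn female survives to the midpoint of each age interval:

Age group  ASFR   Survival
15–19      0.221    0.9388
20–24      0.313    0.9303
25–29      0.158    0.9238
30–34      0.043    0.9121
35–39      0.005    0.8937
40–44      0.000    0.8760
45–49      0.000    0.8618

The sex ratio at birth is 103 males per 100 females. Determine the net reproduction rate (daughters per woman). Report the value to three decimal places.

Proportion female at birth = 100 / (100 + 103) = 0.49261.
Survival-weighted fertility by age (5·fₓ·Sₓ):
  15–19: 5 × 0.221 × 0.9388 = 1.03737
  20–24: 5 × 0.313 × 0.9303 = 1.45592
  25–29: 5 × 0.158 × 0.9238 = 0.72980
  30–34: 5 × 0.043 × 0.9121 = 0.19610
  35–39: 5 × 0.005 × 0.8937 = 0.02234
  40–44: 5 × 0.000 × 0.8760 = 0.00000
  45–49: 5 × 0.000 × 0.8618 = 0.00000
Sum = 3.44153
NRR = 0.49261 × 3.44153 = 1.69533

1.695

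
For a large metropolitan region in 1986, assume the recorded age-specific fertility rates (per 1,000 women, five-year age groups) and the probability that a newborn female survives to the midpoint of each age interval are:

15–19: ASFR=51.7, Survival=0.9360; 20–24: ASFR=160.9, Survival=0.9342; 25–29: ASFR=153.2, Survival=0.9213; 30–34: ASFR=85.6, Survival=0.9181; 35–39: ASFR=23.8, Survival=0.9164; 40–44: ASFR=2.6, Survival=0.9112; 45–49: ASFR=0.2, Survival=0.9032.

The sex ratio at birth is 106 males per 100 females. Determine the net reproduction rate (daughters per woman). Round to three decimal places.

1.075

Proportion female at birth = 100 / (100 + 106) = 0.48544.
Weighting each age-specific rate by interval width and survival:
  15–19: 5 × 51.7/1000 × 0.9360 = 0.24196
  20–24: 5 × 160.9/1000 × 0.9342 = 0.75156
  25–29: 5 × 153.2/1000 × 0.9213 = 0.70572
  30–34: 5 × 85.6/1000 × 0.9181 = 0.39295
  35–39: 5 × 23.8/1000 × 0.9164 = 0.10905
  40–44: 5 × 2.6/1000 × 0.9112 = 0.01185
  45–49: 5 × 0.2/1000 × 0.9032 = 0.00090
Sum = 2.21399
NRR = 0.48544 × 2.21399 = 1.07476
NRR > 1, so each generation more than replaces itself.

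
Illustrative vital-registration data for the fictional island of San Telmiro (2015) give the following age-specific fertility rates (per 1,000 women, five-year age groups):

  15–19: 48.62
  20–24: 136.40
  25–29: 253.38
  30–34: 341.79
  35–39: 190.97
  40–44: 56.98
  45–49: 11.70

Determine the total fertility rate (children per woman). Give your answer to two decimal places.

Sum of ASFRs = 48.62 + 136.40 + 253.38 + 341.79 + 190.97 + 56.98 + 11.70 = 1039.84
TFR = 5 × 1039.84 / 1000 = 5.1992

5.20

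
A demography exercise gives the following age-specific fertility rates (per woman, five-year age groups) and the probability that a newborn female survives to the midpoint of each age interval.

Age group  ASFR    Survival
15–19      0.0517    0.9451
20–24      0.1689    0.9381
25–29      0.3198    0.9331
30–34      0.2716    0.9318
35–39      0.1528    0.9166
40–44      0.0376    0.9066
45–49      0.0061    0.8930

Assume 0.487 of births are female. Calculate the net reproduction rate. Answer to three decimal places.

2.285

Proportion female at birth = 0.487.
Weighting each age-specific rate by interval width and survival:
  15–19: 5 × 0.0517 × 0.9451 = 0.24431
  20–24: 5 × 0.1689 × 0.9381 = 0.79223
  25–29: 5 × 0.3198 × 0.9331 = 1.49203
  30–34: 5 × 0.2716 × 0.9318 = 1.26538
  35–39: 5 × 0.1528 × 0.9166 = 0.70028
  40–44: 5 × 0.0376 × 0.9066 = 0.17044
  45–49: 5 × 0.0061 × 0.8930 = 0.02724
Sum = 4.69191
NRR = 0.487 × 4.69191 = 2.28496
NRR > 1, so each generation more than replaces itself.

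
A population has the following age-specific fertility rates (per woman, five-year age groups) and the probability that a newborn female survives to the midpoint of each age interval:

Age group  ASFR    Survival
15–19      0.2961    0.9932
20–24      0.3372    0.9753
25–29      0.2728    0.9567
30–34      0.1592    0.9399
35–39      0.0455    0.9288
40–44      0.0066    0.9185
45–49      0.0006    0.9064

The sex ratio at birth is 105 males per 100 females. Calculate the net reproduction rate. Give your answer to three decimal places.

Proportion female at birth = 100 / (100 + 105) = 0.48780.
Each age group contributes 5 × ASFR × survival:
  15–19: 5 × 0.2961 × 0.9932 = 1.47043
  20–24: 5 × 0.3372 × 0.9753 = 1.64436
  25–29: 5 × 0.2728 × 0.9567 = 1.30494
  30–34: 5 × 0.1592 × 0.9399 = 0.74816
  35–39: 5 × 0.0455 × 0.9288 = 0.21130
  40–44: 5 × 0.0066 × 0.9185 = 0.03031
  45–49: 5 × 0.0006 × 0.9064 = 0.00272
Sum = 5.41222
NRR = 0.48780 × 5.41222 = 2.64008
With NRR above 1 the population is above replacement fertility.

2.640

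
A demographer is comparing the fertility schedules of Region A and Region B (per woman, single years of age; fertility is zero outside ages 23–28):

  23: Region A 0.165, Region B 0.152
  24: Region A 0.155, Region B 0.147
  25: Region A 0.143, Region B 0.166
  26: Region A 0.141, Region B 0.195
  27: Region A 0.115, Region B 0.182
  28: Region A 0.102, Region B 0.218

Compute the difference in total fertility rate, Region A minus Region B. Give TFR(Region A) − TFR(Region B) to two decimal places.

-0.24

Region A:
  Sum of ASFRs = 0.165 + 0.155 + 0.143 + 0.141 + 0.115 + 0.102 = 0.821
  TFR = 0.821
Region B:
  Sum of ASFRs = 0.152 + 0.147 + 0.166 + 0.195 + 0.182 + 0.218 = 1.060
  TFR = 1.06
Difference = 0.821 − 1.06 = -0.239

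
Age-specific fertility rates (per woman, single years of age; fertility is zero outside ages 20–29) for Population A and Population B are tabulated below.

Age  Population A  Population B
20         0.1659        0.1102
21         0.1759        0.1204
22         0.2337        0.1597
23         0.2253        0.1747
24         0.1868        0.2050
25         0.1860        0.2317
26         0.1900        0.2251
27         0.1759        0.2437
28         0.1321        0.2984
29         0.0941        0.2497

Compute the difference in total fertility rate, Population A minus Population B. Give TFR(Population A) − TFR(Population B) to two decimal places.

-0.25

Population A:
  Sum of ASFRs = 0.1659 + 0.1759 + 0.2337 + 0.2253 + 0.1868 + 0.1860 + 0.1900 + 0.1759 + 0.1321 + 0.0941 = 1.7657
  TFR = 1.7657
Population B:
  Sum of ASFRs = 0.1102 + 0.1204 + 0.1597 + 0.1747 + 0.2050 + 0.2317 + 0.2251 + 0.2437 + 0.2984 + 0.2497 = 2.0186
  TFR = 2.0186
Difference = 1.7657 − 2.0186 = -0.2529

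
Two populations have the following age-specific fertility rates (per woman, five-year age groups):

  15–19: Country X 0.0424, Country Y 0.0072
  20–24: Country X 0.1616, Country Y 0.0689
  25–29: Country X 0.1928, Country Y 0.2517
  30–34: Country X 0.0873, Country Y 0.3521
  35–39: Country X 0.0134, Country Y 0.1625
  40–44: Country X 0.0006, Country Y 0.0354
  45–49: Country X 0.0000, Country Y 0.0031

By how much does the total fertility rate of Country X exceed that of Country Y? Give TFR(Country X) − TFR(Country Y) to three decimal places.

-1.914

Country X:
  Sum of ASFRs = 0.0424 + 0.1616 + 0.1928 + 0.0873 + 0.0134 + 0.0006 + 0.0000 = 0.4981
  TFR = 5 × 0.4981 = 2.4905
Country Y:
  Sum of ASFRs = 0.0072 + 0.0689 + 0.2517 + 0.3521 + 0.1625 + 0.0354 + 0.0031 = 0.8809
  TFR = 5 × 0.8809 = 4.4045
Difference = 2.4905 − 4.4045 = -1.914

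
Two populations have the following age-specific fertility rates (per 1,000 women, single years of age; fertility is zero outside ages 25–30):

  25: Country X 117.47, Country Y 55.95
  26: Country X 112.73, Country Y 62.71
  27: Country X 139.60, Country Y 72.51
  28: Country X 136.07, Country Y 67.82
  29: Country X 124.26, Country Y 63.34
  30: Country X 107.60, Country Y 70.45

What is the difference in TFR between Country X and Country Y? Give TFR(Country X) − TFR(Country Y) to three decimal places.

Country X:
  Sum of ASFRs = 117.47 + 112.73 + 139.60 + 136.07 + 124.26 + 107.60 = 737.73
  TFR = 737.73 / 1000 = 0.73773
Country Y:
  Sum of ASFRs = 55.95 + 62.71 + 72.51 + 67.82 + 63.34 + 70.45 = 392.78
  TFR = 392.78 / 1000 = 0.39278
Difference = 0.73773 − 0.39278 = 0.34495

0.345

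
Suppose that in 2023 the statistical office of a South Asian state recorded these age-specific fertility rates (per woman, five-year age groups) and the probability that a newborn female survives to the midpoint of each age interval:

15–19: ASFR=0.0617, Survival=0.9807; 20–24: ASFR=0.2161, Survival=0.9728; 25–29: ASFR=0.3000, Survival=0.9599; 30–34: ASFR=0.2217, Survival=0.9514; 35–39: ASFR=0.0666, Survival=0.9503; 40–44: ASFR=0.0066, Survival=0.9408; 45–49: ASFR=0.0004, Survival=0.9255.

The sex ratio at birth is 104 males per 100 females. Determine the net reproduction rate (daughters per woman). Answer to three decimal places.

2.058

Proportion female at birth = 100 / (100 + 104) = 0.49020.
Per-age-group product (5 × ASFR × survival probability):
  15–19: 5 × 0.0617 × 0.9807 = 0.30255
  20–24: 5 × 0.2161 × 0.9728 = 1.05111
  25–29: 5 × 0.3000 × 0.9599 = 1.43985
  30–34: 5 × 0.2217 × 0.9514 = 1.05463
  35–39: 5 × 0.0666 × 0.9503 = 0.31645
  40–44: 5 × 0.0066 × 0.9408 = 0.03105
  45–49: 5 × 0.0004 × 0.9255 = 0.00185
Sum = 4.19749
NRR = 0.49020 × 4.19749 = 2.05761
With NRR above 1 the population is above replacement fertility.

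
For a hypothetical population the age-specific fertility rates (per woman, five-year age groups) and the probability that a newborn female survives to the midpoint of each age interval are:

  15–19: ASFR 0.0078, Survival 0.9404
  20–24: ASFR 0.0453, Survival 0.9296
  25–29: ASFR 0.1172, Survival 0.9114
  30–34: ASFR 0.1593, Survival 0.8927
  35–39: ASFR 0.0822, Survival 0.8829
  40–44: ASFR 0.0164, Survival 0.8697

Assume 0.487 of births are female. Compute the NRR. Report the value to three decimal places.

0.938

Proportion female at birth = 0.487.
Weighting each age-specific rate by interval width and survival:
  15–19: 5 × 0.0078 × 0.9404 = 0.03668
  20–24: 5 × 0.0453 × 0.9296 = 0.21055
  25–29: 5 × 0.1172 × 0.9114 = 0.53408
  30–34: 5 × 0.1593 × 0.8927 = 0.71104
  35–39: 5 × 0.0822 × 0.8829 = 0.36287
  40–44: 5 × 0.0164 × 0.8697 = 0.07132
Sum = 1.92654
NRR = 0.487 × 1.92654 = 0.93822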